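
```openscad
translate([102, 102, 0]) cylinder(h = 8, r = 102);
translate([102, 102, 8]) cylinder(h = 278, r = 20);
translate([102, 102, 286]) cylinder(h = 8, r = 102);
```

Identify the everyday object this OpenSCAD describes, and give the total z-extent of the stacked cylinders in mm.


A spool. The overall height is 294 mm.

Three coaxial cylinders, large–small–large — a spool. Two 8 mm flanges and a 278 mm core give 8 + 278 + 8 = 294 mm.


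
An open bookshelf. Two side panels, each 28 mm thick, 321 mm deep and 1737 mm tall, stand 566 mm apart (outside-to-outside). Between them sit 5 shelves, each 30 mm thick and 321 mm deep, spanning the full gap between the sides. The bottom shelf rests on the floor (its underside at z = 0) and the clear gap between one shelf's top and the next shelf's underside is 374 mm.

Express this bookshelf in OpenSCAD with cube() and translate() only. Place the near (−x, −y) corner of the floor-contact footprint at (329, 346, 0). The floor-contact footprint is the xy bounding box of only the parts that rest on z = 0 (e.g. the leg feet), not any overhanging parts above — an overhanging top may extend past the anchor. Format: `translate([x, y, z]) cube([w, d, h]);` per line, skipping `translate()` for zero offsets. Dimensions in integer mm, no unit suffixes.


translate([329, 346, 0]) cube([28, 321, 1737]);
translate([867, 346, 0]) cube([28, 321, 1737]);
translate([357, 346, 0]) cube([510, 321, 30]);
translate([357, 346, 404]) cube([510, 321, 30]);
translate([357, 346, 808]) cube([510, 321, 30]);
translate([357, 346, 1212]) cube([510, 321, 30]);
translate([357, 346, 1616]) cube([510, 321, 30]);


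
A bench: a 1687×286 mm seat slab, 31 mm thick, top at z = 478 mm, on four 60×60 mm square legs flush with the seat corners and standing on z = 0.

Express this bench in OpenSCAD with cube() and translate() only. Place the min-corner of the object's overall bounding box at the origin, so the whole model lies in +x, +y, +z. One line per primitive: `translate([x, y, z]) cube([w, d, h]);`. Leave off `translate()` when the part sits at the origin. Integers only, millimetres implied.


// leg_h = 478 − 31 = 447
translate([0, 0, 447]) cube([1687, 286, 31]);
cube([60, 60, 447]);
translate([0, 226, 0]) cube([60, 60, 447]);
translate([1627, 0, 0]) cube([60, 60, 447]);
translate([1627, 226, 0]) cube([60, 60, 447]);


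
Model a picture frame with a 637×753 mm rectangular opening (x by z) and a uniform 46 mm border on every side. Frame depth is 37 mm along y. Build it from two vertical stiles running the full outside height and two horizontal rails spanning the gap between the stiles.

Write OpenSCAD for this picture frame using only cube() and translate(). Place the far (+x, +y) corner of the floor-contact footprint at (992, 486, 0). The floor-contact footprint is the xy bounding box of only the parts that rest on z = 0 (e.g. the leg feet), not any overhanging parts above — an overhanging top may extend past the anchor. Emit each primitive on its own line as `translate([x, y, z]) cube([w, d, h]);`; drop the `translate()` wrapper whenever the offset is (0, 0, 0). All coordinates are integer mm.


translate([263, 449, 0]) cube([46, 37, 845]);
translate([946, 449, 0]) cube([46, 37, 845]);
translate([309, 449, 0]) cube([637, 37, 46]);
translate([309, 449, 799]) cube([637, 37, 46]);


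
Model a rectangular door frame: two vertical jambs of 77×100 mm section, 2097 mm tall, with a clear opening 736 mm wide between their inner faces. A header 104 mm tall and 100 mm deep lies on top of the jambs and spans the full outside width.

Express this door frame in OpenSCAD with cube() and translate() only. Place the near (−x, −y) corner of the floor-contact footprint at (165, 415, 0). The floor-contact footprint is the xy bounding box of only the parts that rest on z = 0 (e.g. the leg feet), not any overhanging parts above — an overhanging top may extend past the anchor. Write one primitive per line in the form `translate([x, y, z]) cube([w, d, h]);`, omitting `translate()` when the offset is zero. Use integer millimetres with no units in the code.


translate([165, 415, 0]) cube([77, 100, 2097]);
translate([978, 415, 0]) cube([77, 100, 2097]);
translate([165, 415, 2097]) cube([890, 100, 104]);


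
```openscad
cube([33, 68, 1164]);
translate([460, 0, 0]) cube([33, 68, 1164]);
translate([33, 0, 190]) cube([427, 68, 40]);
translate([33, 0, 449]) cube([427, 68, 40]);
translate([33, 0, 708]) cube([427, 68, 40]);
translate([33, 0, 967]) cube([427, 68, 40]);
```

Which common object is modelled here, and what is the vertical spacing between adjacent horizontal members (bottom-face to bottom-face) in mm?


A ladder. The rung spacing is 259 mm.

Two tall 33×68 posts with 4 short bars between them — a ladder. Adjacent rungs sit at z = 190 and z = 449, so the spacing is 449 − 190 = 259 mm.


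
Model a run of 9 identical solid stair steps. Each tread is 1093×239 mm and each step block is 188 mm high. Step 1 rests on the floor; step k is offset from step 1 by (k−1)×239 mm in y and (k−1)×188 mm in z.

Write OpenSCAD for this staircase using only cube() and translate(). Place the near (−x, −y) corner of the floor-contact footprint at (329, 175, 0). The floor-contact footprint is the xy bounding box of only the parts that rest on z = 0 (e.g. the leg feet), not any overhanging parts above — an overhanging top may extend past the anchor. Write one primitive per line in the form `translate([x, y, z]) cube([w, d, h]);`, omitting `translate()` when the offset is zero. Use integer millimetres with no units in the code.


translate([329, 175, 0]) cube([1093, 239, 188]);
translate([329, 414, 188]) cube([1093, 239, 188]);
translate([329, 653, 376]) cube([1093, 239, 188]);
translate([329, 892, 564]) cube([1093, 239, 188]);
translate([329, 1131, 752]) cube([1093, 239, 188]);
translate([329, 1370, 940]) cube([1093, 239, 188]);
translate([329, 1609, 1128]) cube([1093, 239, 188]);
translate([329, 1848, 1316]) cube([1093, 239, 188]);
translate([329, 2087, 1504]) cube([1093, 239, 188]);


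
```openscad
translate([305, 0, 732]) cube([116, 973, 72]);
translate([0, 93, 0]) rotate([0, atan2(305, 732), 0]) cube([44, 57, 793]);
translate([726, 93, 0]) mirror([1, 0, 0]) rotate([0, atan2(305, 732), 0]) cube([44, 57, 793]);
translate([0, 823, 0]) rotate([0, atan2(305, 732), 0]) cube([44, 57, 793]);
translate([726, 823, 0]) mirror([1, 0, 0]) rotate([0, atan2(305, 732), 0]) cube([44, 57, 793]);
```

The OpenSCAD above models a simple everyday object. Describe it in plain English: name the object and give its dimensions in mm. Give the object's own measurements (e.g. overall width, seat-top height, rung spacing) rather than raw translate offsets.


A sawhorse. A 116×973×72 mm beam (x, y, z) sits on two A-frame leg pairs. Each pair is two raked legs of 44×57 mm section (57 mm along y) splaying symmetrically in x. Each leg rises 732 mm vertically over 305 mm of horizontal reach and is 793 mm long along its own axis. Every leg's outer bottom edge rests on the floor and its outer top edge meets a bottom edge of the beam — the left legs (tilting toward +x) meet the beam's −x bottom edge, the right legs (their mirror images, tilting toward −x) meet its +x bottom edge — so the leg tops tuck under the beam, the beam's underside is 732 mm above the floor, and the feet are 726 mm apart outside-to-outside with the beam centred between them. The two leg pairs are set in 93 mm from either end of the beam.


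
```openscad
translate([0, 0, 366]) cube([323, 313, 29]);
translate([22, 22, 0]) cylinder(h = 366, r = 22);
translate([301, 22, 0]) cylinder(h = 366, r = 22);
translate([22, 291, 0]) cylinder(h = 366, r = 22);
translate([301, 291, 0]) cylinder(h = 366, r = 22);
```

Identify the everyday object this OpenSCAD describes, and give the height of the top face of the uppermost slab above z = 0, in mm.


A stool. The seat height is 395 mm.

A 323×313×29 slab at z = 366 on four corner cylinders — a stool. The seat top is 366 + 29 = 395 mm.


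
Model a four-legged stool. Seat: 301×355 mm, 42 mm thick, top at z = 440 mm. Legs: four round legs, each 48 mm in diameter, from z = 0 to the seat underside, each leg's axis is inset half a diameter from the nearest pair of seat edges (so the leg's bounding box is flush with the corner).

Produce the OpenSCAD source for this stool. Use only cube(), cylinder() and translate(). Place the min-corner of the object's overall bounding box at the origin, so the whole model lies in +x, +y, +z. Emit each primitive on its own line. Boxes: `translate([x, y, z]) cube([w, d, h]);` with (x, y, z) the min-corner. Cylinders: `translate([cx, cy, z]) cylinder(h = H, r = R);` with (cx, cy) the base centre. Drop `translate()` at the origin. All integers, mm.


translate([0, 0, 398]) cube([301, 355, 42]);
translate([24, 24, 0]) cylinder(h = 398, r = 24);
translate([277, 24, 0]) cylinder(h = 398, r = 24);
translate([24, 331, 0]) cylinder(h = 398, r = 24);
translate([277, 331, 0]) cylinder(h = 398, r = 24);


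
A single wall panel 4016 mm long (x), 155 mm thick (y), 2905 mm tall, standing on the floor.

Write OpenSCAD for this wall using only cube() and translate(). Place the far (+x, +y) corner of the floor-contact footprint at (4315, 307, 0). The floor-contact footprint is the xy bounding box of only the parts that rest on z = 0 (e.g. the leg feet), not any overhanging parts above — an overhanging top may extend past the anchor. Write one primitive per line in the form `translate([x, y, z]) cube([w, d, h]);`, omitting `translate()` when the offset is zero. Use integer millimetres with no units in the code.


translate([299, 152, 0]) cube([4016, 155, 2905]);


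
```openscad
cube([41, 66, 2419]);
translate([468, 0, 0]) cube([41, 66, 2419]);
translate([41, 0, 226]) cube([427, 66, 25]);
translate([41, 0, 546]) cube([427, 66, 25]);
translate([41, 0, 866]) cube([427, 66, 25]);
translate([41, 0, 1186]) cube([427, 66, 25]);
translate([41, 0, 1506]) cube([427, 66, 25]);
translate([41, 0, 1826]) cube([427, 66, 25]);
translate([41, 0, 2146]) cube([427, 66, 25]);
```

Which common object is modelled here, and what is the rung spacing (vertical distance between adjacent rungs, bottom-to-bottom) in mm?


A ladder. The rung spacing is 320 mm.

Two tall 41×66 posts with 7 short bars between them — a ladder. Adjacent rungs sit at z = 226 and z = 546, so the spacing is 546 − 226 = 320 mm.


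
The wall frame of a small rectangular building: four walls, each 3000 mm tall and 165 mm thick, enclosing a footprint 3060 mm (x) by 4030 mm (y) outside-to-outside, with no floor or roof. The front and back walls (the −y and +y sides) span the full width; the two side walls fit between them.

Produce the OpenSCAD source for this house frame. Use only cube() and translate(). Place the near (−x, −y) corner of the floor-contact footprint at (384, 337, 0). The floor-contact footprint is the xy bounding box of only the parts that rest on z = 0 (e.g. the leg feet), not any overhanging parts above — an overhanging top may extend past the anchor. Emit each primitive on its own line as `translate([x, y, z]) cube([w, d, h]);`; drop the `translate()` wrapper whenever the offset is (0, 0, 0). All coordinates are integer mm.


translate([384, 337, 0]) cube([3060, 165, 3000]);
translate([384, 4202, 0]) cube([3060, 165, 3000]);
translate([384, 502, 0]) cube([165, 3700, 3000]);
translate([3279, 502, 0]) cube([165, 3700, 3000]);


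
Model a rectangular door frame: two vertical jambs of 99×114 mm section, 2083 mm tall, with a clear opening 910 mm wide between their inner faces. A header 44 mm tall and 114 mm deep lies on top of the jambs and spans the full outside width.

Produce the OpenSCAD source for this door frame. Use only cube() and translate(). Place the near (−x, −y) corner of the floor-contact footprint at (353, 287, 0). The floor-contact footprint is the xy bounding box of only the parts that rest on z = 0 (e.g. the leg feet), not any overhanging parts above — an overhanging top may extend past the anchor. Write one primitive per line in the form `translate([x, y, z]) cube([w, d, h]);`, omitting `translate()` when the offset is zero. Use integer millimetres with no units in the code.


translate([353, 287, 0]) cube([99, 114, 2083]);
translate([1362, 287, 0]) cube([99, 114, 2083]);
translate([353, 287, 2083]) cube([1108, 114, 44]);


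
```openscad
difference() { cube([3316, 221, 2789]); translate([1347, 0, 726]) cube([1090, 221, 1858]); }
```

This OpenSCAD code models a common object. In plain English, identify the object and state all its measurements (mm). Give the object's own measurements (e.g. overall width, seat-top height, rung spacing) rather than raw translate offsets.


A wall 3316 mm long (x), 221 mm thick (y), 2789 mm tall, with a rectangular window opening cut through it. The opening is 1090 mm wide and 1858 mm tall; its sill is at z = 726 mm and its near (−x) edge is 1347 mm from the wall's −x end. The opening passes through the full wall thickness.


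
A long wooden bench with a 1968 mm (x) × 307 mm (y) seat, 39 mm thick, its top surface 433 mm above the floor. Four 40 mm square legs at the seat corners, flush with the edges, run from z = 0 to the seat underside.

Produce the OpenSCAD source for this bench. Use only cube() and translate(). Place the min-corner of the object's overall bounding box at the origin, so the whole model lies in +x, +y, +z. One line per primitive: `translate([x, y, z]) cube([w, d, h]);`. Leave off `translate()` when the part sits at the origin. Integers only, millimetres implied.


translate([0, 0, 394]) cube([1968, 307, 39]);
cube([40, 40, 394]);
translate([0, 267, 0]) cube([40, 40, 394]);
translate([1928, 0, 0]) cube([40, 40, 394]);
translate([1928, 267, 0]) cube([40, 40, 394]);


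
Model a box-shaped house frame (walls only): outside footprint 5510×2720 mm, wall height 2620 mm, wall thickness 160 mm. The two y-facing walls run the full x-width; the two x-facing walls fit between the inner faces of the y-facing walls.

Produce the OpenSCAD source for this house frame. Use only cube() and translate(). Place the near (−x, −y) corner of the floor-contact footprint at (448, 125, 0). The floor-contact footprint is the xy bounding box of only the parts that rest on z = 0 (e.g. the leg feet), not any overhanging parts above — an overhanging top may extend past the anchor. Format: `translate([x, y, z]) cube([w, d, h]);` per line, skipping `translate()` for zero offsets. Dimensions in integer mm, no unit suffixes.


translate([448, 125, 0]) cube([5510, 160, 2620]);
translate([448, 2685, 0]) cube([5510, 160, 2620]);
translate([448, 285, 0]) cube([160, 2400, 2620]);
translate([5798, 285, 0]) cube([160, 2400, 2620]);


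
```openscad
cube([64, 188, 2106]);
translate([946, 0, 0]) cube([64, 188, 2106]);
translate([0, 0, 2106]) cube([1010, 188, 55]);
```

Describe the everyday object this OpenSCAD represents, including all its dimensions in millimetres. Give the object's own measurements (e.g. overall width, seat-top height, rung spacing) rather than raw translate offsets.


A door frame. The clear opening is 882 mm wide and 2106 mm high. Two 64 mm wide jambs, 188 mm deep, stand either side of the opening from the floor to the top of the opening. A 55 mm thick head sits across the top of both jambs, spanning the full outside width of the frame.


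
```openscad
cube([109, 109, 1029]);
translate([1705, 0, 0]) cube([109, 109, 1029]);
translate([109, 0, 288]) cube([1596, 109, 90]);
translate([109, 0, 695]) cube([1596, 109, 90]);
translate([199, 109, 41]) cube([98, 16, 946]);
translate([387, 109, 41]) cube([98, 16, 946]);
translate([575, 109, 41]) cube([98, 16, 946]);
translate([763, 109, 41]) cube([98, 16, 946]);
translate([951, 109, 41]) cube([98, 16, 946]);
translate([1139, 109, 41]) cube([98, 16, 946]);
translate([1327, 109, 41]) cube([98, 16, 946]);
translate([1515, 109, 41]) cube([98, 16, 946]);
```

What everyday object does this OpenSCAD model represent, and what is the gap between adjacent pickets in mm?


A fence section. The picket gap is 90 mm.

Two posts, two rails, 8 pickets — a fence section. Span 1596 mm holds 8 pickets of 98 mm with 9 equal gaps: ⌊(1596 − 8·98) / 9⌋ = 90 mm.


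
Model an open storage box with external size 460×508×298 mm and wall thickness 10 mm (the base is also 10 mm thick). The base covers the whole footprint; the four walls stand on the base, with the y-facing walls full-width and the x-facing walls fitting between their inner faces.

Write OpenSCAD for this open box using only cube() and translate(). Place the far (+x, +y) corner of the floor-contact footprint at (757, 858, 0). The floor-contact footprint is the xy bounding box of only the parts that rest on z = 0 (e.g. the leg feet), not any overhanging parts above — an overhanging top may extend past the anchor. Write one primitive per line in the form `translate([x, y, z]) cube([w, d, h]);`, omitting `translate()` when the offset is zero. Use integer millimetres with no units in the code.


translate([297, 350, 0]) cube([460, 508, 10]);
translate([297, 350, 10]) cube([460, 10, 288]);
translate([297, 848, 10]) cube([460, 10, 288]);
translate([297, 360, 10]) cube([10, 488, 288]);
translate([747, 360, 10]) cube([10, 488, 288]);


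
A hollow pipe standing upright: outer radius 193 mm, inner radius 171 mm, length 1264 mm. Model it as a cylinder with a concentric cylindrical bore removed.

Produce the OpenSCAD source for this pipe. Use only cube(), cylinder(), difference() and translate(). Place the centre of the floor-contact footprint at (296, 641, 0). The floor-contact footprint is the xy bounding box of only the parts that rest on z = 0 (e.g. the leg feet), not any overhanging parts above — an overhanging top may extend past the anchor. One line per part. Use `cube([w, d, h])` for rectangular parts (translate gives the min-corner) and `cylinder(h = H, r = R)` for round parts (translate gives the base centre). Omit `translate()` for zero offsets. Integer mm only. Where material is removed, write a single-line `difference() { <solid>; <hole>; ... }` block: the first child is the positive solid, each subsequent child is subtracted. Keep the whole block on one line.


difference() { translate([296, 641, 0]) cylinder(h = 1264, r = 193); translate([296, 641, 0]) cylinder(h = 1264, r = 171); }


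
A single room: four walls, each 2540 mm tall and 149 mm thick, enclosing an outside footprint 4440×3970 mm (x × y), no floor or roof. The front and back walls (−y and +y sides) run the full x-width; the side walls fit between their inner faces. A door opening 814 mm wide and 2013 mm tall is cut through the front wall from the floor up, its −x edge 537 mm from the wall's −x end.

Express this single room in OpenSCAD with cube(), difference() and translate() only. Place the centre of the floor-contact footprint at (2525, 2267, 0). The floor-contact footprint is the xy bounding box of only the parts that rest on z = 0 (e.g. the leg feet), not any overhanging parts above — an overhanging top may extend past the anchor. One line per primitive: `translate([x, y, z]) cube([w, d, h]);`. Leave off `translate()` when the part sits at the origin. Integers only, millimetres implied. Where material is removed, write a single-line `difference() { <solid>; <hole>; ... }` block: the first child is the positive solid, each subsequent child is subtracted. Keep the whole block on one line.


difference() { translate([305, 282, 0]) cube([4440, 149, 2540]); translate([842, 282, 0]) cube([814, 149, 2013]); }
translate([305, 4103, 0]) cube([4440, 149, 2540]);
translate([305, 431, 0]) cube([149, 3672, 2540]);
translate([4596, 431, 0]) cube([149, 3672, 2540]);


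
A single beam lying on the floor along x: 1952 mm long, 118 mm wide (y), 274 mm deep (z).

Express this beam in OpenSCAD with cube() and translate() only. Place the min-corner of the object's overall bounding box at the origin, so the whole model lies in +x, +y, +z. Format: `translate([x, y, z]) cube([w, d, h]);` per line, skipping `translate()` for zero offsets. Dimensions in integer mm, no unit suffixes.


cube([1952, 118, 274]);


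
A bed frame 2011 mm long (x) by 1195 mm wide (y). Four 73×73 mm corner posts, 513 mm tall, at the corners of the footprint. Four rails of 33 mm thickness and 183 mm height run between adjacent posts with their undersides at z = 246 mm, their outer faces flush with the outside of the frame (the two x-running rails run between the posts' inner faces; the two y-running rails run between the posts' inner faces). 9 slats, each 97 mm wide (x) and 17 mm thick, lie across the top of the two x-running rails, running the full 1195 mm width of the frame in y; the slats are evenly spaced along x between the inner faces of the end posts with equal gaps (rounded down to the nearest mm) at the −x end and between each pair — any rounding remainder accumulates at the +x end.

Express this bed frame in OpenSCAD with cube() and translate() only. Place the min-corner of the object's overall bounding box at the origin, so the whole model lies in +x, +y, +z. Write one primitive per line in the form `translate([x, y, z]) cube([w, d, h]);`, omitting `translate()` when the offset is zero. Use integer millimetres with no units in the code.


// slat z = rail_z + rail_h = 246 + 183 = 429
// slat gap = ⌊(1865 − 9·97) / 10⌋ = 99
cube([73, 73, 513]);
translate([0, 1122, 0]) cube([73, 73, 513]);
translate([1938, 0, 0]) cube([73, 73, 513]);
translate([1938, 1122, 0]) cube([73, 73, 513]);
translate([73, 0, 246]) cube([1865, 33, 183]);
translate([73, 1162, 246]) cube([1865, 33, 183]);
translate([0, 73, 246]) cube([33, 1049, 183]);
translate([1978, 73, 246]) cube([33, 1049, 183]);
translate([172, 0, 429]) cube([97, 1195, 17]);
translate([368, 0, 429]) cube([97, 1195, 17]);
translate([564, 0, 429]) cube([97, 1195, 17]);
translate([760, 0, 429]) cube([97, 1195, 17]);
translate([956, 0, 429]) cube([97, 1195, 17]);
translate([1152, 0, 429]) cube([97, 1195, 17]);
translate([1348, 0, 429]) cube([97, 1195, 17]);
translate([1544, 0, 429]) cube([97, 1195, 17]);
translate([1740, 0, 429]) cube([97, 1195, 17]);


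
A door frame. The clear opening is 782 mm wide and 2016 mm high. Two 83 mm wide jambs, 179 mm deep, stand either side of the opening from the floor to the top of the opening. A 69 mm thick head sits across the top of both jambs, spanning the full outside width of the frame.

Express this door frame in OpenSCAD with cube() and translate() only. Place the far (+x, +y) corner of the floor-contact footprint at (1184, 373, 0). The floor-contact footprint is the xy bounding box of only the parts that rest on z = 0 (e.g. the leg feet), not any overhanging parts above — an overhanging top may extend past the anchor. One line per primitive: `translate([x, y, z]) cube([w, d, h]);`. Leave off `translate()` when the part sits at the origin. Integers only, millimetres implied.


translate([236, 194, 0]) cube([83, 179, 2016]);
translate([1101, 194, 0]) cube([83, 179, 2016]);
translate([236, 194, 2016]) cube([948, 179, 69]);


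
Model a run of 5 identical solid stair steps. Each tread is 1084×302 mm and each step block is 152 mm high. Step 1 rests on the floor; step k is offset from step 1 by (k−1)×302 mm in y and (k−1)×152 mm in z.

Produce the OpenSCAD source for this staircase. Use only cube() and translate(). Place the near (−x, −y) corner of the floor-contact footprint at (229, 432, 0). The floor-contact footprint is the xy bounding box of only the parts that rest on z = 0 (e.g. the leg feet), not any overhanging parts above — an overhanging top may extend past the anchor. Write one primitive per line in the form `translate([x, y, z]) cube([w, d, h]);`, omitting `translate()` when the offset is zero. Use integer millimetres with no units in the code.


translate([229, 432, 0]) cube([1084, 302, 152]);
translate([229, 734, 152]) cube([1084, 302, 152]);
translate([229, 1036, 304]) cube([1084, 302, 152]);
translate([229, 1338, 456]) cube([1084, 302, 152]);
translate([229, 1640, 608]) cube([1084, 302, 152]);


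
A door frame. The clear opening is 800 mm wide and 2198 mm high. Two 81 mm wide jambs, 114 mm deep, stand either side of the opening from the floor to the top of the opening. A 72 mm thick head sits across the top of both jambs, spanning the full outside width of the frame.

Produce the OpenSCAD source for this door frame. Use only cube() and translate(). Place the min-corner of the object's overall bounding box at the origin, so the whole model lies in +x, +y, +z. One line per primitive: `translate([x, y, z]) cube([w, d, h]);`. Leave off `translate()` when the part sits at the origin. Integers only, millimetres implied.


cube([81, 114, 2198]);
translate([881, 0, 0]) cube([81, 114, 2198]);
translate([0, 0, 2198]) cube([962, 114, 72]);


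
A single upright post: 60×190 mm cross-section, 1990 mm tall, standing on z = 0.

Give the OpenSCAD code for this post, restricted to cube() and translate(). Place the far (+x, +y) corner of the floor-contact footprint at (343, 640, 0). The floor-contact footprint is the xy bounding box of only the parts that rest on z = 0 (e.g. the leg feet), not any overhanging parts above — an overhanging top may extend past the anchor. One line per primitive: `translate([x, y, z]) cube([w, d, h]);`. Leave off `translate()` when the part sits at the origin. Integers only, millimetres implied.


translate([283, 450, 0]) cube([60, 190, 1990]);


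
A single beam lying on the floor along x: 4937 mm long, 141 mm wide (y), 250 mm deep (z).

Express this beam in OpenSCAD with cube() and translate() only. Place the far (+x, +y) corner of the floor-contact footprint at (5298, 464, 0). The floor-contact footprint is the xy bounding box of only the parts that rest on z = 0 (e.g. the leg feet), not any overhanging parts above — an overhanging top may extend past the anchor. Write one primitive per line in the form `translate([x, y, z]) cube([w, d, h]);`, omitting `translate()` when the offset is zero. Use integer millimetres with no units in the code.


translate([361, 323, 0]) cube([4937, 141, 250]);


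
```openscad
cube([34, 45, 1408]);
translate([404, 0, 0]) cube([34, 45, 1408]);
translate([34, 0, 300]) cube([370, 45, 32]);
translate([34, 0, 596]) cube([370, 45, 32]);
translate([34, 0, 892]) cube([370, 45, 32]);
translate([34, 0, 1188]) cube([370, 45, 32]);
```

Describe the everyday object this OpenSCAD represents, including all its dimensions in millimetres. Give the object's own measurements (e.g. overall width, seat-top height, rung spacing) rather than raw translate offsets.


A straight ladder. Two 34×45 mm vertical rails, 1408 mm tall, stand 438 mm apart (outside-to-outside) with their front faces coplanar on the −y side. 4 rungs, each 45 mm deep and 32 mm tall, span between the inner faces of the rails, front faces flush with the rails. The lowest rung's underside is at z = 300 mm and rungs are spaced 296 mm apart (underside to underside).


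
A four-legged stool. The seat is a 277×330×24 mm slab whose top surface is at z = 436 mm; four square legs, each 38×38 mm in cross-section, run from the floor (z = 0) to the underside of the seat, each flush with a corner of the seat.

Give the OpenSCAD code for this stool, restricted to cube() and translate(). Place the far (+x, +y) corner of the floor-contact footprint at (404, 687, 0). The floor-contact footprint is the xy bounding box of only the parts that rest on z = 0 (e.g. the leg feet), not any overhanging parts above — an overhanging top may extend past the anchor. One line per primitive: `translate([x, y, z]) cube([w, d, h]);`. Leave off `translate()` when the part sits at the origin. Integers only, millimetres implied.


translate([127, 357, 412]) cube([277, 330, 24]);
translate([127, 357, 0]) cube([38, 38, 412]);
translate([366, 357, 0]) cube([38, 38, 412]);
translate([127, 649, 0]) cube([38, 38, 412]);
translate([366, 649, 0]) cube([38, 38, 412]);


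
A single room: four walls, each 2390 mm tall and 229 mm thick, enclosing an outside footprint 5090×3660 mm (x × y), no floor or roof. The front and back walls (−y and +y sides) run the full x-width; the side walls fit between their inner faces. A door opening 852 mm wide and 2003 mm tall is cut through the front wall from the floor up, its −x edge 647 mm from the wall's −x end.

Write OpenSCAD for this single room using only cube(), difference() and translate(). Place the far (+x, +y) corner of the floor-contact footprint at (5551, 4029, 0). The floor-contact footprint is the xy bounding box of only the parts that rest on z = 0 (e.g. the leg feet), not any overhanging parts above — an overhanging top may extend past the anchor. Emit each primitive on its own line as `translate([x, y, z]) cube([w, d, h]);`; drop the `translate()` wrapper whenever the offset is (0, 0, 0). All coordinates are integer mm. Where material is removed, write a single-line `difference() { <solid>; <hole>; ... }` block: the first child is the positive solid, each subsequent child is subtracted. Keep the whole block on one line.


difference() { translate([461, 369, 0]) cube([5090, 229, 2390]); translate([1108, 369, 0]) cube([852, 229, 2003]); }
translate([461, 3800, 0]) cube([5090, 229, 2390]);
translate([461, 598, 0]) cube([229, 3202, 2390]);
translate([5322, 598, 0]) cube([229, 3202, 2390]);


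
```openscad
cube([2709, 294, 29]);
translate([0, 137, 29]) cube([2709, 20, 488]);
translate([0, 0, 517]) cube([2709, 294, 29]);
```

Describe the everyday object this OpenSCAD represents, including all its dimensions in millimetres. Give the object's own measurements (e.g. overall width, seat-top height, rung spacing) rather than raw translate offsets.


An I-beam lying along x, 2709 mm long. Overall section height 546 mm. Two flanges 294 mm wide (y) and 29 mm thick, one on the floor and one at the top; a web 20 mm thick runs between them, centred on the flange width.


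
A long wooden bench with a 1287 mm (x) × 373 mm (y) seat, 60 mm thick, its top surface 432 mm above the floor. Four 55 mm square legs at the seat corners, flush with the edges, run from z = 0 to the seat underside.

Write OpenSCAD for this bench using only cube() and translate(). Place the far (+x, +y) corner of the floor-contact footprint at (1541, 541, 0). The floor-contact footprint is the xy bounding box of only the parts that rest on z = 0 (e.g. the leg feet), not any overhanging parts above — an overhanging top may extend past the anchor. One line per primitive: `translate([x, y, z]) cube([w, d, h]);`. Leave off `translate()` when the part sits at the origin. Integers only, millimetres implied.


// leg_h = 432 − 60 = 372
translate([254, 168, 372]) cube([1287, 373, 60]);
translate([254, 168, 0]) cube([55, 55, 372]);
translate([254, 486, 0]) cube([55, 55, 372]);
translate([1486, 168, 0]) cube([55, 55, 372]);
translate([1486, 486, 0]) cube([55, 55, 372]);


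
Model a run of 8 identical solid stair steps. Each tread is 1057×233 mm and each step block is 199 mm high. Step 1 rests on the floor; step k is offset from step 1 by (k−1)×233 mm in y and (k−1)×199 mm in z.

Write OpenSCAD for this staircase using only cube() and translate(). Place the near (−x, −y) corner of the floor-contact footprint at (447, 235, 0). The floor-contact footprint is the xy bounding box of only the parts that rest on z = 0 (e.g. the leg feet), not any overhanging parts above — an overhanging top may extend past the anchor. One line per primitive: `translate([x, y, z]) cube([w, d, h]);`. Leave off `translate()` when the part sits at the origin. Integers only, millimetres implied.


translate([447, 235, 0]) cube([1057, 233, 199]);
translate([447, 468, 199]) cube([1057, 233, 199]);
translate([447, 701, 398]) cube([1057, 233, 199]);
translate([447, 934, 597]) cube([1057, 233, 199]);
translate([447, 1167, 796]) cube([1057, 233, 199]);
translate([447, 1400, 995]) cube([1057, 233, 199]);
translate([447, 1633, 1194]) cube([1057, 233, 199]);
translate([447, 1866, 1393]) cube([1057, 233, 199]);


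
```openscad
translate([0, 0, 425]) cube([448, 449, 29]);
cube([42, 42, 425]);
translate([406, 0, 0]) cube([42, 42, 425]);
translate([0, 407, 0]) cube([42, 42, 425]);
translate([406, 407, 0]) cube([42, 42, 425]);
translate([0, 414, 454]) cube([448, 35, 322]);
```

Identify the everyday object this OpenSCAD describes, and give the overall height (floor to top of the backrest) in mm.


A chair. The overall height is 776 mm.

A slab on four corner posts with a tall panel at the back — a chair. The seat slab sits at z = 425 with thickness 29, and the 322 mm backrest starts at the seat top, so the overall height is 425 + 29 + 322 = 776 mm.


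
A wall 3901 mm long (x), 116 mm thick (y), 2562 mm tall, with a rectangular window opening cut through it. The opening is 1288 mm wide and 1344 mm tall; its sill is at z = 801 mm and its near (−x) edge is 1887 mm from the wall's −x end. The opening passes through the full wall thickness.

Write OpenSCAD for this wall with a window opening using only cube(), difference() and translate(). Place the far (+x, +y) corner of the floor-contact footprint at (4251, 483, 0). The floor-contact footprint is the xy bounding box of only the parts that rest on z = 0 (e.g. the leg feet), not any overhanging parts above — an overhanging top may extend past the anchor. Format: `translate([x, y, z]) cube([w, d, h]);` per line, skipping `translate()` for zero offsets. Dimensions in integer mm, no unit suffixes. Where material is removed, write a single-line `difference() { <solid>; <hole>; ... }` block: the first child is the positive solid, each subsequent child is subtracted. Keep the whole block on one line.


difference() { translate([350, 367, 0]) cube([3901, 116, 2562]); translate([2237, 367, 801]) cube([1288, 116, 1344]); }


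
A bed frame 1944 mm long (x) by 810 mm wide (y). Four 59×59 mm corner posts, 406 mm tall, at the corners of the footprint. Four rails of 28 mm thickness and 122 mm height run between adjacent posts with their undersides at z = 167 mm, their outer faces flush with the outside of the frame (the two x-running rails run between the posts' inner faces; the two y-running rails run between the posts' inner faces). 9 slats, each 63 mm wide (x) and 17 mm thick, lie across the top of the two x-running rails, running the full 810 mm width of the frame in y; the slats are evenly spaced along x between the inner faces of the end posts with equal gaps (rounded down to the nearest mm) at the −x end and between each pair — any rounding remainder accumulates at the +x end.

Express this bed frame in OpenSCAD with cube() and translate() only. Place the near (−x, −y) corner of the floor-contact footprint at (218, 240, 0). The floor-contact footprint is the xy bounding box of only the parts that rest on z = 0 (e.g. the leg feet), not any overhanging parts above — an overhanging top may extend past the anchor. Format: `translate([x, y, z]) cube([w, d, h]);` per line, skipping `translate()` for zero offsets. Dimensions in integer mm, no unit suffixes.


translate([218, 240, 0]) cube([59, 59, 406]);
translate([218, 991, 0]) cube([59, 59, 406]);
translate([2103, 240, 0]) cube([59, 59, 406]);
translate([2103, 991, 0]) cube([59, 59, 406]);
translate([277, 240, 167]) cube([1826, 28, 122]);
translate([277, 1022, 167]) cube([1826, 28, 122]);
translate([218, 299, 167]) cube([28, 692, 122]);
translate([2134, 299, 167]) cube([28, 692, 122]);
translate([402, 240, 289]) cube([63, 810, 17]);
translate([590, 240, 289]) cube([63, 810, 17]);
translate([778, 240, 289]) cube([63, 810, 17]);
translate([966, 240, 289]) cube([63, 810, 17]);
translate([1154, 240, 289]) cube([63, 810, 17]);
translate([1342, 240, 289]) cube([63, 810, 17]);
translate([1530, 240, 289]) cube([63, 810, 17]);
translate([1718, 240, 289]) cube([63, 810, 17]);
translate([1906, 240, 289]) cube([63, 810, 17]);


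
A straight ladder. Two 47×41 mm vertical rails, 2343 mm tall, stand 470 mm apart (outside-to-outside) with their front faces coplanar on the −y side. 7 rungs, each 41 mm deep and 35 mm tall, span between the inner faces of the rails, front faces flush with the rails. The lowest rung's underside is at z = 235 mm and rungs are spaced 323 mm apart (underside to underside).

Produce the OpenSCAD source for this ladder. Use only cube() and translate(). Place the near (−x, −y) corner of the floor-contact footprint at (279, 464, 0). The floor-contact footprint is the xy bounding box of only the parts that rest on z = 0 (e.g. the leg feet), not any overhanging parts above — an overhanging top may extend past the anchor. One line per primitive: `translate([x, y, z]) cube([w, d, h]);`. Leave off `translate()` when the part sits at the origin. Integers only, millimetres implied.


translate([279, 464, 0]) cube([47, 41, 2343]);
translate([702, 464, 0]) cube([47, 41, 2343]);
translate([326, 464, 235]) cube([376, 41, 35]);
translate([326, 464, 558]) cube([376, 41, 35]);
translate([326, 464, 881]) cube([376, 41, 35]);
translate([326, 464, 1204]) cube([376, 41, 35]);
translate([326, 464, 1527]) cube([376, 41, 35]);
translate([326, 464, 1850]) cube([376, 41, 35]);
translate([326, 464, 2173]) cube([376, 41, 35]);


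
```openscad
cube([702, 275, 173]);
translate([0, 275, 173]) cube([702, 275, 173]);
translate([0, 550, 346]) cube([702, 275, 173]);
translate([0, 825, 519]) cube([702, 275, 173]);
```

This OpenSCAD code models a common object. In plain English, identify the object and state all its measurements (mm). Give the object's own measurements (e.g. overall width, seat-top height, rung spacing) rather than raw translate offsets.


A straight staircase of 4 solid steps. Each step is 702 mm wide (x), 275 mm deep (y, the going) and 173 mm tall (the rise). The first step rests on the floor; each subsequent step sits one going further in +y and one rise higher in +z, directly behind and above the previous step with no overlap.


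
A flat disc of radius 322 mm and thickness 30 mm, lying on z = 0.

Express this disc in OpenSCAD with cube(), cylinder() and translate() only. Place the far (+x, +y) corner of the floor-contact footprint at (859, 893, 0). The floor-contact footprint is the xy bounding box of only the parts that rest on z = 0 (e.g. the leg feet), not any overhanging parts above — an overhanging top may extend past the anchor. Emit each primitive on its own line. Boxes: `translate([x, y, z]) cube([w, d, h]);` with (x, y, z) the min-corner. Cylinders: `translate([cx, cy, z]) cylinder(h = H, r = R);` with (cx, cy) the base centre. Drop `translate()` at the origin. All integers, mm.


translate([537, 571, 0]) cylinder(h = 30, r = 322);


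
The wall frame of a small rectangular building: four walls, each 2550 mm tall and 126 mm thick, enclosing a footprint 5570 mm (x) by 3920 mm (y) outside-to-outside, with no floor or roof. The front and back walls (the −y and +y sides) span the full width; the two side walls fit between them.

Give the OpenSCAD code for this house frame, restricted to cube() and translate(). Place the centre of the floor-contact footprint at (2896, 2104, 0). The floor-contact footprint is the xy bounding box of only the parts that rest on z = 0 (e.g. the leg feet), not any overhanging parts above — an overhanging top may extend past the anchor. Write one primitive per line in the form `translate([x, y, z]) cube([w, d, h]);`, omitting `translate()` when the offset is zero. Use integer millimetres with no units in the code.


translate([111, 144, 0]) cube([5570, 126, 2550]);
translate([111, 3938, 0]) cube([5570, 126, 2550]);
translate([111, 270, 0]) cube([126, 3668, 2550]);
translate([5555, 270, 0]) cube([126, 3668, 2550]);


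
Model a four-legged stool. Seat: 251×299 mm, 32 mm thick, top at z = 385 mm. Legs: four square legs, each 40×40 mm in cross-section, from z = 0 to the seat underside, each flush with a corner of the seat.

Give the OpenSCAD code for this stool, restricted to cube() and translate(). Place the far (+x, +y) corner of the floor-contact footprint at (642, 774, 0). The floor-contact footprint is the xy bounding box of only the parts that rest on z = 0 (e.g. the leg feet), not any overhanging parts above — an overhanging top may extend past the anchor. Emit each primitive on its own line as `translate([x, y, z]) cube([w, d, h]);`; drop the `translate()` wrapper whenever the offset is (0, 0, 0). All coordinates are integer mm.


translate([391, 475, 353]) cube([251, 299, 32]);
translate([391, 475, 0]) cube([40, 40, 353]);
translate([602, 475, 0]) cube([40, 40, 353]);
translate([391, 734, 0]) cube([40, 40, 353]);
translate([602, 734, 0]) cube([40, 40, 353]);
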